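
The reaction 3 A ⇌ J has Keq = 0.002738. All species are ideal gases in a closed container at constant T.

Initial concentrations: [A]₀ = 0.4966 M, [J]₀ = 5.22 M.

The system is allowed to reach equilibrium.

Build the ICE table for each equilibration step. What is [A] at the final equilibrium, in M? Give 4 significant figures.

Q₀ = 42.62 vs Keq = 0.002738 ⇒ Q>K, reverse
Step 1:
                   A          J
  Initial     0.4966       5.22
  Change       8.883     -2.961
  Equil        9.379      2.259
  solve Keq expr → x = -2.961; check Q = 0.002738

[A]_eq = 9.379 M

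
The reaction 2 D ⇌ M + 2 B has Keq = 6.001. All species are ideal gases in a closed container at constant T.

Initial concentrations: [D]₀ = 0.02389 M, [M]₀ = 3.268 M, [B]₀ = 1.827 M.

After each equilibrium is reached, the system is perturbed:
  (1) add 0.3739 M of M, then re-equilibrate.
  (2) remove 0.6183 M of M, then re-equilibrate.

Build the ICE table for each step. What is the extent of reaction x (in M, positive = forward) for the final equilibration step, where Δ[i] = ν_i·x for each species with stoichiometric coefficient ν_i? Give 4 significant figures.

x = 0.02261 M

Q₀ = 1.9113e+04 vs Keq = 6.001 ⇒ Q>K, reverse
Step 1:
                  D         M         B
  init      0.02389     3.268     1.827
  Δ          0.7352   -0.3676   -0.7352
  eq         0.7591       2.9     1.092
  solve Keq expr → x = -0.3676; check Q = 6.001
Then add 0.3739 M of M.
Step 2:
                  D         M         B
  init       0.7591     3.274     1.092
  Δ         0.02637  -0.01319  -0.02637
  eq         0.7854     3.261     1.065
  solve Keq expr → x = -0.01319; check Q = 6.001
Then remove 0.6183 M of M.
Step 3:
                  D         M         B
  init       0.7854     2.643     1.065
  Δ        -0.04522   0.02261   0.04522
  eq         0.7402     2.665     1.111
  solve Keq expr → x = 0.02261; check Q = 6.001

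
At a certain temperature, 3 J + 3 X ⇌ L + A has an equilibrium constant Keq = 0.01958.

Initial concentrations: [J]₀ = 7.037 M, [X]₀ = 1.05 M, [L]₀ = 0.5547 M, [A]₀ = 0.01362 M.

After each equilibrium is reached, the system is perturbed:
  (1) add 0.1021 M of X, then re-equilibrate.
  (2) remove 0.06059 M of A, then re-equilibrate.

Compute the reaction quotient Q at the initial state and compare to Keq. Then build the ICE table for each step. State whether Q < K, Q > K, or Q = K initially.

Q₀ = 1.8729e-05; Q < K (proceeds forward)

Q₀ = 1.8729e-05 vs Keq = 0.01958 ⇒ Q<K, forward
Step 1:
                    J           X           L           A
  I             7.037        1.05      0.5547     0.01362
  C           -0.7085     -0.7085      0.2362      0.2362
  E             6.328      0.3415      0.7909      0.2498
  solve Keq expr → x = 0.2362; check Q = 0.01958
Then add 0.1021 M of X.
Step 2:
                    J           X           L           A
  I             6.328      0.4436      0.7909      0.2498
  C          -0.08149    -0.08149     0.02716     0.02716
  E             6.247      0.3621       0.818       0.277
  solve Keq expr → x = 0.02716; check Q = 0.01958
Then remove 0.06059 M of A.
Step 3:
                    J           X           L           A
  I             6.247      0.3621       0.818      0.2164
  C          -0.02253    -0.02253    0.007511    0.007511
  E             6.224      0.3395      0.8256      0.2239
  solve Keq expr → x = 0.007511; check Q = 0.01958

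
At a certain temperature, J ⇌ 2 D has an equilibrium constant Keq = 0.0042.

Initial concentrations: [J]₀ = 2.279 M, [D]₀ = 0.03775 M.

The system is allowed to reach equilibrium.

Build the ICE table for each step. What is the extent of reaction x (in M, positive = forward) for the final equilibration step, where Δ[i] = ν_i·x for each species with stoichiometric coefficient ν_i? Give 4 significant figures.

Q₀ = 6.2530e-04 vs Keq = 0.0042 ⇒ Q<K, forward
Step 1:
                    J           D
  Initial       2.279     0.03775
  Change     -0.02972     0.05945
  Equil         2.249      0.0972
  solve Keq expr → x = 0.02972; check Q = 0.0042

x = 0.02972 M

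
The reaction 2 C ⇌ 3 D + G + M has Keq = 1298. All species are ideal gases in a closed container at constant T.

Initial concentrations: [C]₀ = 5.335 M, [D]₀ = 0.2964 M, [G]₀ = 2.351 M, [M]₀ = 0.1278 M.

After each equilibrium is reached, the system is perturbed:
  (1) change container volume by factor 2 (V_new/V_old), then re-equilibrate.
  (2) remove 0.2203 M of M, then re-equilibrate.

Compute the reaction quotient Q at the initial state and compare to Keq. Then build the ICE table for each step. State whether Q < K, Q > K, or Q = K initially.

Q₀ = 2.7488e-04; Q < K (proceeds forward)

Q₀ = 2.7488e-04 vs Keq = 1298 ⇒ Q<K, forward
Step 1:
                  C         D         G         M
  init        5.335    0.2964     2.351    0.1278
  Δ              -4     6.001         2         2
  eq          1.335     6.297     4.351     2.128
  solve Keq expr → x = 2; check Q = 1298
Then change container volume by factor 2 (V_new/V_old).
Step 2:
                  C         D         G         M
  init       0.6673     3.148     2.176     1.064
  Δ         -0.3376    0.5064    0.1688    0.1688
  eq         0.3297     3.655     2.344     1.233
  solve Keq expr → x = 0.1688; check Q = 1298
Then remove 0.2203 M of M.
Step 3:
                  C         D         G         M
  init       0.3297     3.655     2.344     1.012
  Δ        -0.02393    0.0359   0.01197   0.01197
  eq         0.3058     3.691     2.356     1.024
  solve Keq expr → x = 0.01197; check Q = 1298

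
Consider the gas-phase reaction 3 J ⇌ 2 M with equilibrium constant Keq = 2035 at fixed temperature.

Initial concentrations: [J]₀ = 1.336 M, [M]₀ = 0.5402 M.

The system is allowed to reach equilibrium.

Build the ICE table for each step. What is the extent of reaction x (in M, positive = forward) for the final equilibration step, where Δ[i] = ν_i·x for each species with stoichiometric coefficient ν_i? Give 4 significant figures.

x = 0.4129 M

Q₀ = 0.1224 vs Keq = 2035 ⇒ Q<K, forward
Step 1:
                    J           M
  Initial       1.336      0.5402
  Change       -1.239      0.8259
  Equil       0.09716       1.366
  solve Keq expr → x = 0.4129; check Q = 2035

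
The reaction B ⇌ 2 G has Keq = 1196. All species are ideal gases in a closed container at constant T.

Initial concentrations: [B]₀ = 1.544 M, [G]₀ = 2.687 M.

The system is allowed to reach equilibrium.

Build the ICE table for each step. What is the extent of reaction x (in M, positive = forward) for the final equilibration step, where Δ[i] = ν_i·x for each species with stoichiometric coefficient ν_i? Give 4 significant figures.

Q₀ = 4.676 vs Keq = 1196 ⇒ Q<K, forward
Step 1:
                    B           G
  init          1.544       2.687
  Δ            -1.517       3.033
  eq          0.02736        5.72
  solve Keq expr → x = 1.517; check Q = 1196

x = 1.517 M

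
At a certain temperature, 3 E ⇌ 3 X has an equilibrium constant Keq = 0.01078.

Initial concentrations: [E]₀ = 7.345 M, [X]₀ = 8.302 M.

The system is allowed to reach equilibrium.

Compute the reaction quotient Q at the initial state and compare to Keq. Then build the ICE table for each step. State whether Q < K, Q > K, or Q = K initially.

Q₀ = 1.444; Q > K (proceeds reverse)

Q₀ = 1.444 vs Keq = 0.01078 ⇒ Q>K, reverse
Step 1:
                    E           X
  Initial       7.345       8.302
  Change        5.471      -5.471
  Equil         12.82       2.831
  solve Keq expr → x = -1.824; check Q = 0.01078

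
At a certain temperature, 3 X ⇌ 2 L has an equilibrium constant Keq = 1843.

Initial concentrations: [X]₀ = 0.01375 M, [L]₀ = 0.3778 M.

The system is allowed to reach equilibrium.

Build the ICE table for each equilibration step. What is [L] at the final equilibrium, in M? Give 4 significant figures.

[L]_eq = 0.3595 M

Q₀ = 5.4905e+04 vs Keq = 1843 ⇒ Q>K, reverse
Step 1:
                  X         L
  Initial   0.01375    0.3778
  Change    0.02749  -0.01832
  Equil     0.04124    0.3595
  solve Keq expr → x = -0.009162; check Q = 1843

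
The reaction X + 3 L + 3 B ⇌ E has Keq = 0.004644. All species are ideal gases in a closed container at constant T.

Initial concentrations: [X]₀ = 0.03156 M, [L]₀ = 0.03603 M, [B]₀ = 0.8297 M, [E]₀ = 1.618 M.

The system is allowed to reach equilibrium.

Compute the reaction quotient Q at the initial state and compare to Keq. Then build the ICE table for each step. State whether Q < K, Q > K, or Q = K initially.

Q₀ = 1.9190e+06; Q > K (proceeds reverse)

Q₀ = 1.9190e+06 vs Keq = 0.004644 ⇒ Q>K, reverse
Step 1:
                   X          L          B          E
  Initial    0.03156    0.03603     0.8297      1.618
  Change      0.7101       2.13       2.13    -0.7101
  Equil       0.7416      2.166       2.96     0.9079
  solve Keq expr → x = -0.7101; check Q = 0.004644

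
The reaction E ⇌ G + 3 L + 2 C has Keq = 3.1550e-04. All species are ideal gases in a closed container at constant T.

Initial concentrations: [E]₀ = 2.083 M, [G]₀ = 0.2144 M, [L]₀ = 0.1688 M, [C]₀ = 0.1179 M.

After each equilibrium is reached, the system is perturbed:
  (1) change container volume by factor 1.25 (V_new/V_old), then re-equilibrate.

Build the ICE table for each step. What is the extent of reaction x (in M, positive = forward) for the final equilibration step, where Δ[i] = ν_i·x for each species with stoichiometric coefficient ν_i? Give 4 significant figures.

x = 0.02092 M

Q₀ = 6.8815e-06 vs Keq = 3.1550e-04 ⇒ Q<K, forward
Step 1:
                  E         G         L         C
  init        2.083    0.2144    0.1688    0.1179
  Δ        -0.05932   0.05932     0.178    0.1186
  eq          2.024    0.2737    0.3468    0.2365
  solve Keq expr → x = 0.05932; check Q = 3.1550e-04
Then change container volume by factor 1.25 (V_new/V_old).
Step 2:
                  E         G         L         C
  init        1.619     0.219    0.2774    0.1892
  Δ        -0.02092   0.02092   0.06277   0.04184
  eq          1.598    0.2399    0.3402    0.2311
  solve Keq expr → x = 0.02092; check Q = 3.1550e-04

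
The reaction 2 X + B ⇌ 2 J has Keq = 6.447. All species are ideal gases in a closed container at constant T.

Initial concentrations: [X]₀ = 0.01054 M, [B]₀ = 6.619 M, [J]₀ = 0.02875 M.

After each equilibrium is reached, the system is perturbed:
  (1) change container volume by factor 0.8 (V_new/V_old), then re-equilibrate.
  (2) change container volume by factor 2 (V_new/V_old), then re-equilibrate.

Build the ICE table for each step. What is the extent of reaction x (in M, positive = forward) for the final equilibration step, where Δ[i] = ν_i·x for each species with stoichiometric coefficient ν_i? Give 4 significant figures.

Q₀ = 1.124 vs Keq = 6.447 ⇒ Q<K, forward
Step 1:
                    X           B           J
  I           0.01054       6.619     0.02875
  C         -0.005323   -0.002661    0.005323
  E          0.005217       6.616     0.03407
  solve Keq expr → x = 0.002661; check Q = 6.447
Then change container volume by factor 0.8 (V_new/V_old).
Step 2:
                    X           B           J
  I          0.006521        8.27     0.04259
  C       -6.0545e-04 -3.0272e-04  6.0545e-04
  E          0.005916        8.27      0.0432
  solve Keq expr → x = 3.0272e-04; check Q = 6.447
Then change container volume by factor 2 (V_new/V_old).
Step 3:
                    X           B           J
  I          0.002958       4.135      0.0216
  C          0.001026  5.1310e-04   -0.001026
  E          0.003984       4.136     0.02057
  solve Keq expr → x = -5.1310e-04; check Q = 6.447

x = -5.1310e-04 M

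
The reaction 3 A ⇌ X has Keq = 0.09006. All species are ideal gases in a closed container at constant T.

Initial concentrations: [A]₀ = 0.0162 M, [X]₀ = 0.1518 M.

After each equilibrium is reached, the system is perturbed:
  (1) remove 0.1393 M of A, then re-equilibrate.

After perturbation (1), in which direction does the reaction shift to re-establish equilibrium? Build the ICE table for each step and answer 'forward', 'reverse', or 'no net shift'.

Direction: reverse

Q₀ = 3.5705e+04 vs Keq = 0.09006 ⇒ Q>K, reverse
Step 1:
                  A         X
  init       0.0162    0.1518
  Δ          0.4312   -0.1437
  eq         0.4474  0.008065
  solve Keq expr → x = -0.1437; check Q = 0.09006
Then remove 0.1393 M of A.
Step 2:
                  A         X
  init       0.3081  0.008065
  Δ         0.01508 -0.005026
  eq         0.3232   0.00304
  solve Keq expr → x = -0.005026; check Q = 0.09006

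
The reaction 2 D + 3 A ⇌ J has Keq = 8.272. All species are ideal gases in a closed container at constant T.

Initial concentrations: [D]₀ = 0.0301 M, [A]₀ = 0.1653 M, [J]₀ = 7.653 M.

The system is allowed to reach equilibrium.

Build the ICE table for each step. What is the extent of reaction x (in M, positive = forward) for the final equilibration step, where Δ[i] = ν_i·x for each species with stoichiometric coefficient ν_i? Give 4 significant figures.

Q₀ = 1.8702e+06 vs Keq = 8.272 ⇒ Q>K, reverse
Step 1:
                    D           A           J
  Initial      0.0301      0.1653       7.653
  Change       0.6877       1.032     -0.3439
  Equil        0.7178       1.197       7.309
  solve Keq expr → x = -0.3439; check Q = 8.272

x = -0.3439 M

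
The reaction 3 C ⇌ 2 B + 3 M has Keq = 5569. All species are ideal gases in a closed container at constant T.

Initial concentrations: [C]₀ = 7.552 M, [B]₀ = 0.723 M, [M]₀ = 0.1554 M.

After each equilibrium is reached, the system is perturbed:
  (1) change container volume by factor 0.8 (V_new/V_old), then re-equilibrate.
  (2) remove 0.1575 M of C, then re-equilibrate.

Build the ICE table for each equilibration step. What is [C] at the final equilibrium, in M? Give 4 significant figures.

Q₀ = 4.5545e-06 vs Keq = 5569 ⇒ Q<K, forward
Step 1:
                    C           B           M
  I             7.552       0.723      0.1554
  C            -6.457       4.305       6.457
  E             1.095       5.028       6.613
  solve Keq expr → x = 2.152; check Q = 5569
Then change container volume by factor 0.8 (V_new/V_old).
Step 2:
                    C           B           M
  I             1.369       6.285       8.266
  C            0.1685     -0.1124     -0.1685
  E             1.537       6.172       8.097
  solve Keq expr → x = -0.05618; check Q = 5569
Then remove 0.1575 M of C.
Step 3:
                    C           B           M
  I              1.38       6.172       8.097
  C            0.1212    -0.08083     -0.1212
  E             1.501       6.092       7.976
  solve Keq expr → x = -0.04041; check Q = 5569

[C]_eq = 1.501 M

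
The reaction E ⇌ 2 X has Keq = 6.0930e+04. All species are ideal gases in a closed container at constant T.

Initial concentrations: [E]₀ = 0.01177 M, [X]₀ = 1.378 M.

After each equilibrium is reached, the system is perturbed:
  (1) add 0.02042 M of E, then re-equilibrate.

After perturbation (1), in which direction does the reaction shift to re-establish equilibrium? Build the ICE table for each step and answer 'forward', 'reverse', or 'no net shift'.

Direction: forward

Q₀ = 161.3 vs Keq = 6.0930e+04 ⇒ Q<K, forward
Step 1:
                    E           X
  I           0.01177       1.378
  C          -0.01174     0.02348
  E        3.2236e-05       1.401
  solve Keq expr → x = 0.01174; check Q = 6.0930e+04
Then add 0.02042 M of E.
Step 2:
                    E           X
  I           0.02045       1.401
  C          -0.02042     0.04084
  E        3.4142e-05       1.442
  solve Keq expr → x = 0.02042; check Q = 6.0930e+04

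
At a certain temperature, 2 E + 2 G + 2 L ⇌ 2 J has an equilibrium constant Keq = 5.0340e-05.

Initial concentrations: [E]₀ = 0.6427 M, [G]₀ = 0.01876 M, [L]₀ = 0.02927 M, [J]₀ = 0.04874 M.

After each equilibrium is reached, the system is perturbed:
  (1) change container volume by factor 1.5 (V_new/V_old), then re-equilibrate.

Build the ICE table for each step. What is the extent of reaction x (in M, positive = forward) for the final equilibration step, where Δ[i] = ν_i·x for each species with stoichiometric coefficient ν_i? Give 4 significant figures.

Q₀ = 1.9074e+04 vs Keq = 5.0340e-05 ⇒ Q>K, reverse
Step 1:
                   E          G          L          J
  I           0.6427    0.01876    0.02927    0.04874
  C          0.04871    0.04871    0.04871   -0.04871
  E           0.6914    0.06747    0.07798 2.5813e-05
  solve Keq expr → x = -0.02436; check Q = 5.0340e-05
Then change container volume by factor 1.5 (V_new/V_old).
Step 2:
                   E          G          L          J
  I           0.4609    0.04498    0.05199 1.7209e-05
  C       9.5572e-06 9.5572e-06 9.5572e-06 -9.5572e-06
  E            0.461    0.04499      0.052 7.6515e-06
  solve Keq expr → x = -4.7786e-06; check Q = 5.0340e-05

x = -4.7786e-06 M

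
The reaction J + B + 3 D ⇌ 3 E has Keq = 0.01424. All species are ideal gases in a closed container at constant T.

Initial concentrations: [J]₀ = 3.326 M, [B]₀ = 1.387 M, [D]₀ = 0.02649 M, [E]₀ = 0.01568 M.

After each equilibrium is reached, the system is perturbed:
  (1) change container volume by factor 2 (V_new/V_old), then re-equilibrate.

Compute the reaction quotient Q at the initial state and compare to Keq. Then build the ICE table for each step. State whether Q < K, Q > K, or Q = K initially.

Q₀ = 0.04496 vs Keq = 0.01424 ⇒ Q>K, reverse
Step 1:
                   J          B          D          E
  init         3.326      1.387    0.02649    0.01568
  Δ         0.001184   0.001184   0.003553  -0.003553
  eq           3.327      1.388    0.03004    0.01213
  solve Keq expr → x = -0.001184; check Q = 0.01424
Then change container volume by factor 2 (V_new/V_old).
Step 2:
                   J          B          D          E
  init         1.664     0.6941    0.01502   0.006064
  Δ       5.9582e-04 5.9582e-04   0.001787  -0.001787
  eq           1.664     0.6947    0.01681   0.004276
  solve Keq expr → x = -5.9582e-04; check Q = 0.01424

Q₀ = 0.04496; Q > K (proceeds reverse)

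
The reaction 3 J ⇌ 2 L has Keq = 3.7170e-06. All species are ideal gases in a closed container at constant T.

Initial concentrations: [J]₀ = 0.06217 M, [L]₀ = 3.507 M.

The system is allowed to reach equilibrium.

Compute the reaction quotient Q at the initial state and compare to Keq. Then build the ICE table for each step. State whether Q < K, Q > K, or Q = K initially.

Q₀ = 5.1183e+04; Q > K (proceeds reverse)

Q₀ = 5.1183e+04 vs Keq = 3.7170e-06 ⇒ Q>K, reverse
Step 1:
                    J           L
  init        0.06217       3.507
  Δ             5.225      -3.484
  eq            5.288     0.02344
  solve Keq expr → x = -1.742; check Q = 3.7170e-06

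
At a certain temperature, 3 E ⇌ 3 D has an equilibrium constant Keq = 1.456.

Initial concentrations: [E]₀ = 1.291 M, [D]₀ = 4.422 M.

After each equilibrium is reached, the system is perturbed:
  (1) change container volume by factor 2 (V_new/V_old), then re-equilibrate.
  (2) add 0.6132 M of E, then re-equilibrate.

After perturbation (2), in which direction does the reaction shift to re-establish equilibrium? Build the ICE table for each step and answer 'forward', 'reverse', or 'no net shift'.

Q₀ = 40.19 vs Keq = 1.456 ⇒ Q>K, reverse
Step 1:
                   E          D
  init         1.291      4.422
  Δ            1.387     -1.387
  eq           2.678      3.035
  solve Keq expr → x = -0.4623; check Q = 1.456
Then change container volume by factor 2 (V_new/V_old).
Step 2:
                   E          D
  init         1.339      1.518
  Δ                0          0
  eq           1.339      1.518
  solve Keq expr → x = 0; check Q = 1.456
Then add 0.6132 M of E.
Step 3:
                   E          D
  init         1.952      1.518
  Δ          -0.3258     0.3258
  eq           1.626      1.843
  solve Keq expr → x = 0.1086; check Q = 1.456

Direction: forward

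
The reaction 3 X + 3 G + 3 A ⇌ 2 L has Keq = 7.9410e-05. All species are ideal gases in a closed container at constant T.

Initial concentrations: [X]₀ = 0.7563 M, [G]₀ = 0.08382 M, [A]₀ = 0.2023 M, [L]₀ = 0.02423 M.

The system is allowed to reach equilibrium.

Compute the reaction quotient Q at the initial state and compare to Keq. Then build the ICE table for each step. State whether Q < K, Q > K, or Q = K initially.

Q₀ = 278.4; Q > K (proceeds reverse)

Q₀ = 278.4 vs Keq = 7.9410e-05 ⇒ Q>K, reverse
Step 1:
                  X         G         A         L
  Initial    0.7563   0.08382    0.2023   0.02423
  Change     0.0363    0.0363    0.0363   -0.0242
  Equil      0.7926    0.1201    0.2386 3.0510e-05
  solve Keq expr → x = -0.0121; check Q = 7.9410e-05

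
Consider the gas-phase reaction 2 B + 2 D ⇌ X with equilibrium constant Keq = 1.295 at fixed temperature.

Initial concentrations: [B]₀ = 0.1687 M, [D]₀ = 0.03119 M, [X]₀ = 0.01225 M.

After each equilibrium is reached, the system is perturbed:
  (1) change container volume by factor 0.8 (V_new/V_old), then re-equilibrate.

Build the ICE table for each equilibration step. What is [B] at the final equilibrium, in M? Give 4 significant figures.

Q₀ = 442.5 vs Keq = 1.295 ⇒ Q>K, reverse
Step 1:
                    B           D           X
  init         0.1687     0.03119     0.01225
  Δ            0.0242      0.0242     -0.0121
  eq           0.1929     0.05539  1.4787e-04
  solve Keq expr → x = -0.0121; check Q = 1.295
Then change container volume by factor 0.8 (V_new/V_old).
Step 2:
                    B           D           X
  init         0.2411     0.06924  1.8484e-04
  Δ       -3.4318e-04 -3.4318e-04  1.7159e-04
  eq           0.2408      0.0689  3.5643e-04
  solve Keq expr → x = 1.7159e-04; check Q = 1.295

[B]_eq = 0.2408 M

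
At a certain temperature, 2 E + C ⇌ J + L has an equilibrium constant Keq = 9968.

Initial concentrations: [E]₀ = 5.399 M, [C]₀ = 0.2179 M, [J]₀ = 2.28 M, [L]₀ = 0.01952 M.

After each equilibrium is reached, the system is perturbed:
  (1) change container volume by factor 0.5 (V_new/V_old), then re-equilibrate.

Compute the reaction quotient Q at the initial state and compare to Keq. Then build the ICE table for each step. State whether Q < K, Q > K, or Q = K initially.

Q₀ = 0.007007; Q < K (proceeds forward)

Q₀ = 0.007007 vs Keq = 9968 ⇒ Q<K, forward
Step 1:
                   E          C          J          L
  I            5.399     0.2179       2.28    0.01952
  C          -0.4358    -0.2179     0.2179     0.2179
  E            4.963 2.4152e-06      2.498     0.2374
  solve Keq expr → x = 0.2179; check Q = 9968
Then change container volume by factor 0.5 (V_new/V_old).
Step 2:
                   E          C          J          L
  I            9.926 4.8304e-06      4.996     0.4748
  C       -4.8304e-06 -2.4152e-06 2.4152e-06 2.4152e-06
  E            9.926 2.4152e-06      4.996     0.4748
  solve Keq expr → x = 2.4152e-06; check Q = 9968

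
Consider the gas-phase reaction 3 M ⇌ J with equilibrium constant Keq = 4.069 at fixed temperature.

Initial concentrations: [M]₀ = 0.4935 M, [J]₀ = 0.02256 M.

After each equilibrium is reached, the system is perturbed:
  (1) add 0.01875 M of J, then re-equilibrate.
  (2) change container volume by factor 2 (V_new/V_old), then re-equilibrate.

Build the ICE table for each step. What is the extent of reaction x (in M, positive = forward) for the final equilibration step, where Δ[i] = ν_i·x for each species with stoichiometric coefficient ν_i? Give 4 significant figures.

x = -0.01862 M

Q₀ = 0.1877 vs Keq = 4.069 ⇒ Q<K, forward
Step 1:
                   M          J
  I           0.4935    0.02256
  C          -0.2101    0.07004
  E           0.2834     0.0926
  solve Keq expr → x = 0.07004; check Q = 4.069
Then add 0.01875 M of J.
Step 2:
                   M          J
  I           0.2834     0.1113
  C          0.01377  -0.004589
  E           0.2971     0.1068
  solve Keq expr → x = -0.004589; check Q = 4.069
Then change container volume by factor 2 (V_new/V_old).
Step 3:
                   M          J
  I           0.1486    0.05338
  C          0.05585   -0.01862
  E           0.2044    0.03476
  solve Keq expr → x = -0.01862; check Q = 4.069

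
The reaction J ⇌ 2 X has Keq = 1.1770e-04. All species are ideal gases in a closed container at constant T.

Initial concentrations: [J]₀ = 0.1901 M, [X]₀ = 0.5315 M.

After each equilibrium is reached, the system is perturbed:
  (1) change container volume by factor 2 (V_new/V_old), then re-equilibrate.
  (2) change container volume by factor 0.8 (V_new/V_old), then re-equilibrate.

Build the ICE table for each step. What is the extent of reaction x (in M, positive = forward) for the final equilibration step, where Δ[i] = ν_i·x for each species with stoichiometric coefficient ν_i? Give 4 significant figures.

x = -3.3809e-04 M

Q₀ = 1.486 vs Keq = 1.1770e-04 ⇒ Q>K, reverse
Step 1:
                   J          X
  I           0.1901     0.5315
  C           0.2621    -0.5242
  E           0.4522   0.007295
  solve Keq expr → x = -0.2621; check Q = 1.1770e-04
Then change container volume by factor 2 (V_new/V_old).
Step 2:
                   J          X
  I           0.2261   0.003648
  C       -7.5118e-04   0.001502
  E           0.2253    0.00515
  solve Keq expr → x = 7.5118e-04; check Q = 1.1770e-04
Then change container volume by factor 0.8 (V_new/V_old).
Step 3:
                   J          X
  I           0.2817   0.006438
  C       3.3809e-04 -6.7619e-04
  E            0.282   0.005761
  solve Keq expr → x = -3.3809e-04; check Q = 1.1770e-04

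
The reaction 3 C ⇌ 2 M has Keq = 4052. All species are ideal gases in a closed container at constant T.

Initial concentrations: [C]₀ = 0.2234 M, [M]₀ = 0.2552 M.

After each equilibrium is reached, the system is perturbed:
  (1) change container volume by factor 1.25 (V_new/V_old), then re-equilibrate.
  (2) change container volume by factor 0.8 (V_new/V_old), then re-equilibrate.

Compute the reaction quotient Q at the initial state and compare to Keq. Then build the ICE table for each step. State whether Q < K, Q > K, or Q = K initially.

Q₀ = 5.841 vs Keq = 4052 ⇒ Q<K, forward
Step 1:
                   C          M
  Initial     0.2234     0.2552
  Change     -0.1904     0.1269
  Equil      0.03303     0.3821
  solve Keq expr → x = 0.06346; check Q = 4052
Then change container volume by factor 1.25 (V_new/V_old).
Step 2:
                   C          M
  Initial    0.02642     0.3057
  Change    0.001959  -0.001306
  Equil      0.02838     0.3044
  solve Keq expr → x = -6.5308e-04; check Q = 4052
Then change container volume by factor 0.8 (V_new/V_old).
Step 3:
                   C          M
  Initial    0.03548     0.3805
  Change   -0.002449   0.001633
  Equil      0.03303     0.3821
  solve Keq expr → x = 8.1635e-04; check Q = 4052

Q₀ = 5.841; Q < K (proceeds forward)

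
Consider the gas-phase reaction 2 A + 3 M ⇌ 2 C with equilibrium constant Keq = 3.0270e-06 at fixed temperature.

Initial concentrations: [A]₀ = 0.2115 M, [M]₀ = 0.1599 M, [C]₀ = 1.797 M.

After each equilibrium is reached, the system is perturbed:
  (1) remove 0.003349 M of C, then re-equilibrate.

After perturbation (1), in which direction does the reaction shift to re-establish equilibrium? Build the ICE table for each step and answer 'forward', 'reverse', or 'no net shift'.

Direction: forward

Q₀ = 1.7658e+04 vs Keq = 3.0270e-06 ⇒ Q>K, reverse
Step 1:
                  A         M         C
  init       0.2115    0.1599     1.797
  Δ            1.78     2.671     -1.78
  eq          1.992     2.831   0.01651
  solve Keq expr → x = -0.8902; check Q = 3.0270e-06
Then remove 0.003349 M of C.
Step 2:
                  A         M         C
  init        1.992     2.831   0.01316
  Δ       -0.003279 -0.004918  0.003279
  eq          1.989     2.826   0.01644
  solve Keq expr → x = 0.001639; check Q = 3.0270e-06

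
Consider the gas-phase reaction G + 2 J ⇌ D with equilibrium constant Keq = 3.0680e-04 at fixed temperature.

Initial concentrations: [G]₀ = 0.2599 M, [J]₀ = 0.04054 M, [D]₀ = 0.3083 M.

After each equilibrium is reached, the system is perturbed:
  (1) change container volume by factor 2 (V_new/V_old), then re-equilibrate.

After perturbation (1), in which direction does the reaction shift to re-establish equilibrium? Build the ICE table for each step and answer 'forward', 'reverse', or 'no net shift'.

Direction: reverse

Q₀ = 721.8 vs Keq = 3.0680e-04 ⇒ Q>K, reverse
Step 1:
                   G          J          D
  Initial     0.2599    0.04054     0.3083
  Change      0.3082     0.6164    -0.3082
  Equil       0.5681      0.657 7.5234e-05
  solve Keq expr → x = -0.3082; check Q = 3.0680e-04
Then change container volume by factor 2 (V_new/V_old).
Step 2:
                   G          J          D
  Initial     0.2841     0.3285 3.7617e-05
  Change  2.8209e-05 5.6417e-05 -2.8209e-05
  Equil       0.2841     0.3286 9.4085e-06
  solve Keq expr → x = -2.8209e-05; check Q = 3.0680e-04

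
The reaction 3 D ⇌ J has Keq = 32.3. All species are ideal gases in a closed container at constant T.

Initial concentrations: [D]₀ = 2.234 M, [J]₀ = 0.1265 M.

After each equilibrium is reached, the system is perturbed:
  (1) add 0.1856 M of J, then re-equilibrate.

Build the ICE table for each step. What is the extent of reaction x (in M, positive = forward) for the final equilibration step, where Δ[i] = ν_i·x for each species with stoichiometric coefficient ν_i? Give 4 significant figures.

x = -0.006885 M

Q₀ = 0.01135 vs Keq = 32.3 ⇒ Q<K, forward
Step 1:
                  D         J
  I           2.234    0.1265
  C          -1.946    0.6485
  E          0.2884     0.775
  solve Keq expr → x = 0.6485; check Q = 32.3
Then add 0.1856 M of J.
Step 2:
                  D         J
  I          0.2884    0.9606
  C         0.02066 -0.006885
  E          0.3091    0.9537
  solve Keq expr → x = -0.006885; check Q = 32.3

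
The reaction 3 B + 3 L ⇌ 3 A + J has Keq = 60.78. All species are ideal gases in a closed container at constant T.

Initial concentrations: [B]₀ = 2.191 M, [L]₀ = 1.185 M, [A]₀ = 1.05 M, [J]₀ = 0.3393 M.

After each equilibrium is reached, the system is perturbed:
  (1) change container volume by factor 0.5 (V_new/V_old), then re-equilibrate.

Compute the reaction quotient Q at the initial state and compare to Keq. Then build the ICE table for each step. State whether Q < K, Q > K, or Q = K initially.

Q₀ = 0.02244 vs Keq = 60.78 ⇒ Q<K, forward
Step 1:
                   B          L          A          J
  init         2.191      1.185       1.05     0.3393
  Δ          -0.8688    -0.8688     0.8688     0.2896
  eq           1.322     0.3162      1.919     0.6289
  solve Keq expr → x = 0.2896; check Q = 60.78
Then change container volume by factor 0.5 (V_new/V_old).
Step 2:
                   B          L          A          J
  init         2.644     0.6324      3.838      1.258
  Δ          -0.1784    -0.1784     0.1784    0.05947
  eq           2.466      0.454      4.016      1.317
  solve Keq expr → x = 0.05947; check Q = 60.78

Q₀ = 0.02244; Q < K (proceeds forward)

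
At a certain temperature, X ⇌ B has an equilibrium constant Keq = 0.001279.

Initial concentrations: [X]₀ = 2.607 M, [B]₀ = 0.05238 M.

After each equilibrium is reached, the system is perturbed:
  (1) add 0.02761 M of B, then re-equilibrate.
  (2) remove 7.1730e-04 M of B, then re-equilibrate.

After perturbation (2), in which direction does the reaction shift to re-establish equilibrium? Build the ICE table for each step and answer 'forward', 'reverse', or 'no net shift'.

Direction: forward

Q₀ = 0.02009 vs Keq = 0.001279 ⇒ Q>K, reverse
Step 1:
                   X          B
  Initial      2.607    0.05238
  Change     0.04898   -0.04898
  Equil        2.656   0.003397
  solve Keq expr → x = -0.04898; check Q = 0.001279
Then add 0.02761 M of B.
Step 2:
                   X          B
  Initial      2.656    0.03101
  Change     0.02757   -0.02757
  Equil        2.684   0.003432
  solve Keq expr → x = -0.02757; check Q = 0.001279
Then remove 7.1730e-04 M of B.
Step 3:
                   X          B
  Initial      2.684   0.002715
  Change  -7.1638e-04 7.1638e-04
  Equil        2.683   0.003431
  solve Keq expr → x = 7.1638e-04; check Q = 0.001279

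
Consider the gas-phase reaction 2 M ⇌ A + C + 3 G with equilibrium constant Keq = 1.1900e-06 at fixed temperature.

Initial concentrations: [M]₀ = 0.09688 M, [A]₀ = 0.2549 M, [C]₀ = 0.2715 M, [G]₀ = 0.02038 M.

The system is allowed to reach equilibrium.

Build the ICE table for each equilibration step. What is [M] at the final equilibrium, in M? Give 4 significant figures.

Q₀ = 6.2414e-05 vs Keq = 1.1900e-06 ⇒ Q>K, reverse
Step 1:
                    M           A           C           G
  init        0.09688      0.2549      0.2715     0.02038
  Δ          0.009671   -0.004836   -0.004836    -0.01451
  eq           0.1066      0.2501      0.2667    0.005873
  solve Keq expr → x = -0.004836; check Q = 1.1900e-06

[M]_eq = 0.1066 M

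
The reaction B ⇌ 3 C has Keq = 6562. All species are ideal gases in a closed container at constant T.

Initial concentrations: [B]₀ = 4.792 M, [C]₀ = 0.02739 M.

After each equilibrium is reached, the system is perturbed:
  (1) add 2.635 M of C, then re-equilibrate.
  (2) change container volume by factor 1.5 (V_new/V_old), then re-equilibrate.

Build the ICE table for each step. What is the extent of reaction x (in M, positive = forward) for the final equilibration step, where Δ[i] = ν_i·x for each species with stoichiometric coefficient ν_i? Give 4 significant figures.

Q₀ = 4.2880e-06 vs Keq = 6562 ⇒ Q<K, forward
Step 1:
                  B         C
  I           4.792   0.02739
  C          -4.432     13.29
  E          0.3603     13.32
  solve Keq expr → x = 4.432; check Q = 6562
Then add 2.635 M of C.
Step 2:
                  B         C
  I          0.3603     15.96
  C          0.1937    -0.581
  E           0.554     15.38
  solve Keq expr → x = -0.1937; check Q = 6562
Then change container volume by factor 1.5 (V_new/V_old).
Step 3:
                  B         C
  I          0.3693     10.25
  C         -0.1782    0.5345
  E          0.1912     10.79
  solve Keq expr → x = 0.1782; check Q = 6562

x = 0.1782 M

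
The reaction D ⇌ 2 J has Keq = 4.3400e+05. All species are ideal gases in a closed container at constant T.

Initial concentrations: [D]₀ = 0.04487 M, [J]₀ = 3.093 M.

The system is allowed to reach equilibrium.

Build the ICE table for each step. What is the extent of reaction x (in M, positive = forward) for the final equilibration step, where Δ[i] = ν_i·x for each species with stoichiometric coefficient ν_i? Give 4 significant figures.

Q₀ = 213.2 vs Keq = 4.3400e+05 ⇒ Q<K, forward
Step 1:
                  D         J
  Initial   0.04487     3.093
  Change   -0.04485   0.08969
  Equil   2.3340e-05     3.183
  solve Keq expr → x = 0.04485; check Q = 4.3400e+05

x = 0.04485 M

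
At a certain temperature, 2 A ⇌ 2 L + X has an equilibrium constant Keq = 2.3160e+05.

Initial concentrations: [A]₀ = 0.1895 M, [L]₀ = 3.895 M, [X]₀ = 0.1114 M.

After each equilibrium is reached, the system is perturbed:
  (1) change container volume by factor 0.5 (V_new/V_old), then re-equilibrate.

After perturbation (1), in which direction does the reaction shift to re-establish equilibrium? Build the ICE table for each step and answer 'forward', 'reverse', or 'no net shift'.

Direction: reverse

Q₀ = 47.06 vs Keq = 2.3160e+05 ⇒ Q<K, forward
Step 1:
                    A           L           X
  I            0.1895       3.895      0.1114
  C           -0.1857      0.1857     0.09283
  E          0.003832       4.081      0.2042
  solve Keq expr → x = 0.09283; check Q = 2.3160e+05
Then change container volume by factor 0.5 (V_new/V_old).
Step 2:
                    A           L           X
  I          0.007664       8.161      0.4085
  C          0.003149   -0.003149   -0.001575
  E           0.01081       8.158      0.4069
  solve Keq expr → x = -0.001575; check Q = 2.3160e+05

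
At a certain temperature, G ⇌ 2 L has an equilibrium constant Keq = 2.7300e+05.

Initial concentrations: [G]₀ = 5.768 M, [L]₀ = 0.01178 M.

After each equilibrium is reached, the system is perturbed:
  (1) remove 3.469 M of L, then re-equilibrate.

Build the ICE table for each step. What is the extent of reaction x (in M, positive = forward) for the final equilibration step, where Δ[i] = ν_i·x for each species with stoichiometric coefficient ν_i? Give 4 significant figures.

Q₀ = 2.4058e-05 vs Keq = 2.7300e+05 ⇒ Q<K, forward
Step 1:
                  G         L
  I           5.768   0.01178
  C          -5.768     11.54
  E       4.8838e-04     11.55
  solve Keq expr → x = 5.768; check Q = 2.7300e+05
Then remove 3.469 M of L.
Step 2:
                  G         L
  I       4.8838e-04     8.078
  C       -2.4934e-04 4.9868e-04
  E       2.3904e-04     8.078
  solve Keq expr → x = 2.4934e-04; check Q = 2.7300e+05

x = 2.4934e-04 M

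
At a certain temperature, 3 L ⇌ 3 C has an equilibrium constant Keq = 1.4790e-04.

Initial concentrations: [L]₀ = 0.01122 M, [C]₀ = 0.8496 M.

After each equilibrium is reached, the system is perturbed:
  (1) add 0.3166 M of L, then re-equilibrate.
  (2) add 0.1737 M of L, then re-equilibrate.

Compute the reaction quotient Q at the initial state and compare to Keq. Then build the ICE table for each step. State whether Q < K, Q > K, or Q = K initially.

Q₀ = 4.3418e+05 vs Keq = 1.4790e-04 ⇒ Q>K, reverse
Step 1:
                  L         C
  Initial   0.01122    0.8496
  Change     0.8064   -0.8064
  Equil      0.8176   0.04324
  solve Keq expr → x = -0.2688; check Q = 1.4790e-04
Then add 0.3166 M of L.
Step 2:
                  L         C
  Initial     1.134   0.04324
  Change    -0.0159    0.0159
  Equil       1.118   0.05914
  solve Keq expr → x = 0.005301; check Q = 1.4790e-04
Then add 0.1737 M of L.
Step 3:
                  L         C
  Initial     1.292   0.05914
  Change  -0.008725  0.008725
  Equil       1.283   0.06786
  solve Keq expr → x = 0.002908; check Q = 1.4790e-04

Q₀ = 4.3418e+05; Q > K (proceeds reverse)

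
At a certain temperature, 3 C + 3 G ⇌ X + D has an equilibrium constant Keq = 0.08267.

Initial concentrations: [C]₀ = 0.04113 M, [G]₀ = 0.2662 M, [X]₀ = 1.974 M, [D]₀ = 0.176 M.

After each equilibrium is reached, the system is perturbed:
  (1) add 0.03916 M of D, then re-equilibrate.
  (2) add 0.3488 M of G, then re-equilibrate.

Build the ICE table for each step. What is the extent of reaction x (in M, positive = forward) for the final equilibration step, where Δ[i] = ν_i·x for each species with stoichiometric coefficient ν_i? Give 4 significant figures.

x = 0.01061 M

Q₀ = 2.6470e+05 vs Keq = 0.08267 ⇒ Q>K, reverse
Step 1:
                   C          G          X          D
  I          0.04113     0.2662      1.974      0.176
  C           0.5166     0.5166    -0.1722    -0.1722
  E           0.5577     0.7828      1.802   0.003816
  solve Keq expr → x = -0.1722; check Q = 0.08267
Then add 0.03916 M of D.
Step 2:
                   C          G          X          D
  I           0.5577     0.7828      1.802    0.04298
  C           0.1012     0.1012   -0.03374   -0.03374
  E           0.6589      0.884      1.768   0.009238
  solve Keq expr → x = -0.03374; check Q = 0.08267
Then add 0.3488 M of G.
Step 3:
                   C          G          X          D
  I           0.6589      1.233      1.768   0.009238
  C         -0.03183   -0.03183    0.01061    0.01061
  E           0.6271      1.201      1.779    0.01985
  solve Keq expr → x = 0.01061; check Q = 0.08267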